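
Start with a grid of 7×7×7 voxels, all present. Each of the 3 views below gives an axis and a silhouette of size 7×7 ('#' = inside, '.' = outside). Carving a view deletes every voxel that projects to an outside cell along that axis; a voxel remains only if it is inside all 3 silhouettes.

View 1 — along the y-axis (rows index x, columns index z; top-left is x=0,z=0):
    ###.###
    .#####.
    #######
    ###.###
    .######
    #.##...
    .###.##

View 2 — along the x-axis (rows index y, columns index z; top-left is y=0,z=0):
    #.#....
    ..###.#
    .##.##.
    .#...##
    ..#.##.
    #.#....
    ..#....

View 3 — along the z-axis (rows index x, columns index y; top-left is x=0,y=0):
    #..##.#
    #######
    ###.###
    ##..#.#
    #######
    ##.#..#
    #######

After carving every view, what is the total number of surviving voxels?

full grid |V| = 343
  1. axis=1 (XZ plane), |mask|=38  ⇒  voxels=266
  2. axis=0 (YZ plane), |mask|=19  ⇒  voxels=110
  3. axis=2 (XY plane), |mask|=39  ⇒  voxels=85

85 voxels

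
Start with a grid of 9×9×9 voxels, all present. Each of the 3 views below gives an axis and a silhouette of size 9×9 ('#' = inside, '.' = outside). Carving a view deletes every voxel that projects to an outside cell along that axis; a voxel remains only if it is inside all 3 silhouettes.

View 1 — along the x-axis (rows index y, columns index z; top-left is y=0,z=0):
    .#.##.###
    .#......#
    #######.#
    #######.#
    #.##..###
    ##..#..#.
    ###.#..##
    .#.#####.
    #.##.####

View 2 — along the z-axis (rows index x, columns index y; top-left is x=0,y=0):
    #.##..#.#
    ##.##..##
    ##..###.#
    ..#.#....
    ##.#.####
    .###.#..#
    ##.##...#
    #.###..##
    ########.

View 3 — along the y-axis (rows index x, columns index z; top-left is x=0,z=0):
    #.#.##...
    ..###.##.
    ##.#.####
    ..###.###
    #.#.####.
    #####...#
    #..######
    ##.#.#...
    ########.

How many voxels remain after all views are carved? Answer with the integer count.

196 voxels

initial block: 9^3 = 729
step 1: project along x, AND mask (53/81) → |grid| = 477
step 2: project along z, AND mask (50/81) → |grid| = 299
step 3: project along y, AND mask (53/81) → |grid| = 196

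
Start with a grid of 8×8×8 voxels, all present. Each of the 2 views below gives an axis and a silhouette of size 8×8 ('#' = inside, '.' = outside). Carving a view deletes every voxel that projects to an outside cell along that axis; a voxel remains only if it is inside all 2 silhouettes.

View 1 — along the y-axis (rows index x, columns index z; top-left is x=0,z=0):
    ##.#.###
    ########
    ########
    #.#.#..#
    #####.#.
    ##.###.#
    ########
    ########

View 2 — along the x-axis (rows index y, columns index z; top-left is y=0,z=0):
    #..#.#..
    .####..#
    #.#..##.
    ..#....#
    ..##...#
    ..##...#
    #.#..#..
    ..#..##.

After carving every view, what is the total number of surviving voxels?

before carving: 512 voxels (8×8×8)
carve view 1 (along y, XZ-mask fill 54/64): 432 voxels remain
carve view 2 (along x, YZ-mask fill 26/64): 172 voxels remain

voxel count = 172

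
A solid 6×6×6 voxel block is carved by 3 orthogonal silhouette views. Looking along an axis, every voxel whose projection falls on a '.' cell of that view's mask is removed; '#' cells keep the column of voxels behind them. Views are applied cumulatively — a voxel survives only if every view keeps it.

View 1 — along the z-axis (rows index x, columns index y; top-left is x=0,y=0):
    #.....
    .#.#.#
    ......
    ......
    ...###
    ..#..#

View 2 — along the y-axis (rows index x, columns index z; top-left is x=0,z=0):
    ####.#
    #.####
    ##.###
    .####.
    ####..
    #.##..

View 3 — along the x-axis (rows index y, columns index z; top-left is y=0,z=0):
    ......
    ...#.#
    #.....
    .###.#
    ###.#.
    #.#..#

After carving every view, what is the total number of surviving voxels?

full grid |V| = 216
  1. axis=2 (XY plane), |mask|=9  ⇒  voxels=54
  2. axis=1 (XZ plane), |mask|=26  ⇒  voxels=38
  3. axis=0 (YZ plane), |mask|=14  ⇒  voxels=19

voxel count = 19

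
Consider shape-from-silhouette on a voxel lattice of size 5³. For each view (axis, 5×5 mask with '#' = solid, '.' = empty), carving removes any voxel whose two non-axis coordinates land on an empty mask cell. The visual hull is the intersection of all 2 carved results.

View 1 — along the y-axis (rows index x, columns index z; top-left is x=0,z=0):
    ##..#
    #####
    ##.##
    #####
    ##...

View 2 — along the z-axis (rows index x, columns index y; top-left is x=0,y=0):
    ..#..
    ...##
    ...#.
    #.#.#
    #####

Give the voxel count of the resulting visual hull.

full grid |V| = 125
  1. axis=1 (XZ plane), |mask|=19  ⇒  voxels=95
  2. axis=2 (XY plane), |mask|=12  ⇒  voxels=42

42 voxels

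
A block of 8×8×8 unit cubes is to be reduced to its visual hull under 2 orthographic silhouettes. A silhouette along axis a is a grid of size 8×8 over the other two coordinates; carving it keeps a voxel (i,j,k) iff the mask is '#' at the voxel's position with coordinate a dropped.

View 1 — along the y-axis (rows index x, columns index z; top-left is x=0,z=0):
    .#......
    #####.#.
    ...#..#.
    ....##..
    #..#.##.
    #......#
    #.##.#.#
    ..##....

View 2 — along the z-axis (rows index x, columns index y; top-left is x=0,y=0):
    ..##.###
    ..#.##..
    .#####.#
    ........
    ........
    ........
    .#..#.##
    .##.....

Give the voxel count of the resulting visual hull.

start: 8×8×8 = 512 voxels
V1 y: intersect with XZ mask (24 set) -- 192 left
V2 z: intersect with XY mask (20 set) -- 59 left

remaining voxels: 59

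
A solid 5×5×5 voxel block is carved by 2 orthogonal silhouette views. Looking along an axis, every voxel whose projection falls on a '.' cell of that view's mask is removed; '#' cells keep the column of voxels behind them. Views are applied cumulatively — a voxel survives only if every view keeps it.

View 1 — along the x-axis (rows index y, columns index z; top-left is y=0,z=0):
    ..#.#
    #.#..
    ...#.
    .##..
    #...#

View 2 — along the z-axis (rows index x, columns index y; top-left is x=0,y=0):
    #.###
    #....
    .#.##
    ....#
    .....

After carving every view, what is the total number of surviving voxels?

|visual hull| = 17

before carving: 125 voxels (5×5×5)
[1] x-view keeps 9 columns → grid now 45
[2] z-view keeps 9 columns → grid now 17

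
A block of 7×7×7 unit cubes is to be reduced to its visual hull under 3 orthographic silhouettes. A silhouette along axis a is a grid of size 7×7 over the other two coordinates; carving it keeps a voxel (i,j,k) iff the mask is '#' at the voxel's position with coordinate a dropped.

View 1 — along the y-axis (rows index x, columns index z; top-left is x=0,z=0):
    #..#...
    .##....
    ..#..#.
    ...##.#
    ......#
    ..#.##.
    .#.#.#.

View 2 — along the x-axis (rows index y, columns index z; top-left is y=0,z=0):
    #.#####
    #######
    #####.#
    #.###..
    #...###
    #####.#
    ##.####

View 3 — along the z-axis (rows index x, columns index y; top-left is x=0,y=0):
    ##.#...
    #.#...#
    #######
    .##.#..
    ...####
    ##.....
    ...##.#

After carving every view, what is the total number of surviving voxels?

full grid |V| = 343
carve view 1 (along y, XZ-mask fill 16/49): 112 voxels remain
carve view 2 (along x, YZ-mask fill 39/49): 86 voxels remain
carve view 3 (along z, XY-mask fill 25/49): 41 voxels remain

|visual hull| = 41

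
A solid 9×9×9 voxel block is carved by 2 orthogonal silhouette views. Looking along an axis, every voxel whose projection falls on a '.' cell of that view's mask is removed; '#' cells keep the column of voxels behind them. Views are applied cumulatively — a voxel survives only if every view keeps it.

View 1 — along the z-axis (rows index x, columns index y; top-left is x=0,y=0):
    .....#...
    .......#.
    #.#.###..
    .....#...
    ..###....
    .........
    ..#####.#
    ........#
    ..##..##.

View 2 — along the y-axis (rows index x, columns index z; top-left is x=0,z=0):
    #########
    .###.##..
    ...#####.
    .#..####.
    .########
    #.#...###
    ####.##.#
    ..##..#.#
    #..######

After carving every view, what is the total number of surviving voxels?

remaining voxels: 142

full grid |V| = 729
carve view 1 (along z, XY-mask fill 22/81): 198 voxels remain
carve view 2 (along y, XZ-mask fill 55/81): 142 voxels remain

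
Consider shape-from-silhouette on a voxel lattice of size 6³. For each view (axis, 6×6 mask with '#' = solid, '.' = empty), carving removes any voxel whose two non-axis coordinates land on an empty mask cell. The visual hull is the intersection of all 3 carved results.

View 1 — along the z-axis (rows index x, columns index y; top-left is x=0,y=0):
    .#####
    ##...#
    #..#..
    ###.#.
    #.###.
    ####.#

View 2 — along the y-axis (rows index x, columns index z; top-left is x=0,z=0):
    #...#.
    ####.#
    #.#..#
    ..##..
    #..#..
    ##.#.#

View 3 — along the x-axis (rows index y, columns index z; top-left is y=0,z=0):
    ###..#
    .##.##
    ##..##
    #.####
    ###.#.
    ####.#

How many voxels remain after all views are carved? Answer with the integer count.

49 voxels

full grid |V| = 216
V1 z: intersect with XY mask (23 set) -- 138 left
V2 y: intersect with XZ mask (18 set) -- 67 left
V3 x: intersect with YZ mask (26 set) -- 49 left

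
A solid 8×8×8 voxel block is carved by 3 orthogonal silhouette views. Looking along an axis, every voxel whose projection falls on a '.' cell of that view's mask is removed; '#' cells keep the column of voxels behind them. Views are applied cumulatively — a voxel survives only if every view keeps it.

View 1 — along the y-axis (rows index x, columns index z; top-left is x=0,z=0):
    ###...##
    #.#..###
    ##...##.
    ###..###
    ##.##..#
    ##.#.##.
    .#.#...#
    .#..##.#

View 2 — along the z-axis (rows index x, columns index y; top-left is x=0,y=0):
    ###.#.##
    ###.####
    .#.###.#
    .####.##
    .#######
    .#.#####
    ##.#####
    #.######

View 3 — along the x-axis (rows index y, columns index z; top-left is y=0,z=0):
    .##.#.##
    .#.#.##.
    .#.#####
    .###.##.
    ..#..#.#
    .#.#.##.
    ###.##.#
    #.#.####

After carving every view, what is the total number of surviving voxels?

full grid |V| = 512
[1] y-view keeps 37 columns → grid now 296
[2] z-view keeps 51 columns → grid now 235
[3] x-view keeps 39 columns → grid now 147

|visual hull| = 147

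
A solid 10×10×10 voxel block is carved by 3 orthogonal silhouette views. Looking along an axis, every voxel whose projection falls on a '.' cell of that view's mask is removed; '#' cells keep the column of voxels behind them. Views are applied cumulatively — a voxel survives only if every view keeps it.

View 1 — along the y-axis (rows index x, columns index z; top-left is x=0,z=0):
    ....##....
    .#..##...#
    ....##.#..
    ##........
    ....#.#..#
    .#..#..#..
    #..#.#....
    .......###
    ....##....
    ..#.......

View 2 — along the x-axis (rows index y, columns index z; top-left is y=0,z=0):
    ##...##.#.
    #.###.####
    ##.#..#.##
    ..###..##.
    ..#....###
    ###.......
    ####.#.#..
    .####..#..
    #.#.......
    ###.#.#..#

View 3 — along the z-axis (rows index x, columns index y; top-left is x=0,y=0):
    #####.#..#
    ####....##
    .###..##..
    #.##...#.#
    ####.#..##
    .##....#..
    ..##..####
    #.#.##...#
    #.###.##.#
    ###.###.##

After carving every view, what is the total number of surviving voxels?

initial block: 10^3 = 1000
  1. axis=1 (XZ plane), |mask|=26  ⇒  voxels=260
  2. axis=0 (YZ plane), |mask|=50  ⇒  voxels=115
  3. axis=2 (XY plane), |mask|=59  ⇒  voxels=73

73 voxels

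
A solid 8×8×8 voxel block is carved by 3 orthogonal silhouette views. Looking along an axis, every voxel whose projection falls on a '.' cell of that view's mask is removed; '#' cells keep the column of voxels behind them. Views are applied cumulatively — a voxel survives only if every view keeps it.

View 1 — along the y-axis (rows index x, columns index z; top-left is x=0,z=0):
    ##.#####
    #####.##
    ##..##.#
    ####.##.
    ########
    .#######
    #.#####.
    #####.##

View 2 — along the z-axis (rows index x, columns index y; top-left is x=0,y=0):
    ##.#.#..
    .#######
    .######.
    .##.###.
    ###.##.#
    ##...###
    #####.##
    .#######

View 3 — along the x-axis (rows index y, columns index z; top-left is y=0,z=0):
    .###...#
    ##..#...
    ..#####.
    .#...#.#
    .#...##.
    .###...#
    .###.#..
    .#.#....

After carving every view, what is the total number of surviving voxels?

start: 8×8×8 = 512 voxels
  1. axis=1 (XZ plane), |mask|=53  ⇒  voxels=424
  2. axis=2 (XY plane), |mask|=47  ⇒  voxels=311
  3. axis=0 (YZ plane), |mask|=28  ⇒  voxels=135

|visual hull| = 135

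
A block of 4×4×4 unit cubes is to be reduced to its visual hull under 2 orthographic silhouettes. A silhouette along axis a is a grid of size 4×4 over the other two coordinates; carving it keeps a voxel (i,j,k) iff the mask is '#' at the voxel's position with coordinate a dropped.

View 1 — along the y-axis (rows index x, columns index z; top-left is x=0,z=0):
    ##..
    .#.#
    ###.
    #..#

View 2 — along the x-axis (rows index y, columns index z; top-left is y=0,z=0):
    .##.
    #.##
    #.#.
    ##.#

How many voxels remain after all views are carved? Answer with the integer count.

|visual hull| = 22

initial block: 4^3 = 64
step 1: project along y, AND mask (9/16) → |grid| = 36
step 2: project along x, AND mask (10/16) → |grid| = 22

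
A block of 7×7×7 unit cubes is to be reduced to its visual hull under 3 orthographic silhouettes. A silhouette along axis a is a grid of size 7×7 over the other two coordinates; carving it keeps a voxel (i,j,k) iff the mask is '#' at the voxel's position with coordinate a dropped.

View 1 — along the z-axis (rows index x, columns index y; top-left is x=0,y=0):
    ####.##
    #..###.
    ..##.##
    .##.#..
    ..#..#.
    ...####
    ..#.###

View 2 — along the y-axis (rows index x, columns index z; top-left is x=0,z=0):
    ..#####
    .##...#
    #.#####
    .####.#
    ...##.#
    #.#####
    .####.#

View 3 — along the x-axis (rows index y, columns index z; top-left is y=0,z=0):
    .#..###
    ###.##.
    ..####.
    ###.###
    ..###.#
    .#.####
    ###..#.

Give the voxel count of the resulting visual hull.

before carving: 343 voxels (7×7×7)
V1 z: intersect with XY mask (27 set) -- 189 left
V2 y: intersect with XZ mask (33 set) -- 131 left
V3 x: intersect with YZ mask (32 set) -- 89 left

|visual hull| = 89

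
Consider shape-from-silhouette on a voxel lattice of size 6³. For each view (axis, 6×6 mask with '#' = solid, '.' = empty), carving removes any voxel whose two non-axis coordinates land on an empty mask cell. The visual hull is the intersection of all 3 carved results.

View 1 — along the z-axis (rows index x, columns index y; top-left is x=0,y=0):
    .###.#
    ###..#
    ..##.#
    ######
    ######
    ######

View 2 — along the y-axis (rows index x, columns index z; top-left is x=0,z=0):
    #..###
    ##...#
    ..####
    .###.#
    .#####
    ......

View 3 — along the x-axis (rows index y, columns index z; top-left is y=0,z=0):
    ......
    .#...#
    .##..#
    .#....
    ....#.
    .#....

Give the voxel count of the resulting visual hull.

initial block: 6^3 = 216
  1. axis=2 (XY plane), |mask|=29  ⇒  voxels=174
  2. axis=1 (XZ plane), |mask|=20  ⇒  voxels=94
  3. axis=0 (YZ plane), |mask|=8  ⇒  voxels=24

24 voxels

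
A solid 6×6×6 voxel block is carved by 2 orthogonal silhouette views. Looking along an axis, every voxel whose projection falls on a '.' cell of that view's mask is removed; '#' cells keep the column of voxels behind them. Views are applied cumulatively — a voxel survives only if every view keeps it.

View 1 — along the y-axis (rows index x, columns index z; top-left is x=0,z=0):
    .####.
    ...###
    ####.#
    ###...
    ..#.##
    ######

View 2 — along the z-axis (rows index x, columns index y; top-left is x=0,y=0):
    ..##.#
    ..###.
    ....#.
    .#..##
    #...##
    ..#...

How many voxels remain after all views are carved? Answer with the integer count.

|visual hull| = 50

initial block: 6^3 = 216
after view 1 [y-axis, 24 of 36 cells solid] → remaining = 144
after view 2 [z-axis, 14 of 36 cells solid] → remaining = 50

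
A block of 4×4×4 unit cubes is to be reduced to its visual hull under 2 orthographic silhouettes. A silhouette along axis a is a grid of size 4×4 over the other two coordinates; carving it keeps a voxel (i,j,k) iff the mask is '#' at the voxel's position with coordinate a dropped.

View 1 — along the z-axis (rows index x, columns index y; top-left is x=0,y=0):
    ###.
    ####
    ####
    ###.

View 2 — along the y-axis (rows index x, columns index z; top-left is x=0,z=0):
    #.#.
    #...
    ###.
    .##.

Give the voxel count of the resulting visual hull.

before carving: 64 voxels (4×4×4)
carve view 1 (along z, XY-mask fill 14/16): 56 voxels remain
carve view 2 (along y, XZ-mask fill 8/16): 28 voxels remain

remaining voxels: 28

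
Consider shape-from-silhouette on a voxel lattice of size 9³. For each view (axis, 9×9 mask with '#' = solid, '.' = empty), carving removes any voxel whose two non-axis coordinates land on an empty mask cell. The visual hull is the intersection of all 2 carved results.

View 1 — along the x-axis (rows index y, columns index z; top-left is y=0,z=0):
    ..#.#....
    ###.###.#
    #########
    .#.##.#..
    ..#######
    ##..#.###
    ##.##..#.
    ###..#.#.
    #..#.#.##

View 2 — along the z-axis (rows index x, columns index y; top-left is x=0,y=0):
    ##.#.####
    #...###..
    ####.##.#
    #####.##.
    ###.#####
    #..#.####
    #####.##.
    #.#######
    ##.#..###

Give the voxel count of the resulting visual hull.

before carving: 729 voxels (9×9×9)
[1] x-view keeps 50 columns → grid now 450
[2] z-view keeps 60 columns → grid now 314

remaining voxels: 314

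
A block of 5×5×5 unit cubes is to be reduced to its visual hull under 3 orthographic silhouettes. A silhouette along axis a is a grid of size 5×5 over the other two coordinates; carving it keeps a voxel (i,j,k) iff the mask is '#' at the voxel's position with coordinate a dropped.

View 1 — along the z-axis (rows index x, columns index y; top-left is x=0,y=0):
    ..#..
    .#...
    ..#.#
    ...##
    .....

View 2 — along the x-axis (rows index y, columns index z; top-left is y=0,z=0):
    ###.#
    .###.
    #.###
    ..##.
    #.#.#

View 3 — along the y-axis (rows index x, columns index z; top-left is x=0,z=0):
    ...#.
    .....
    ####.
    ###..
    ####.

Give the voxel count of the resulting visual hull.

voxel count = 9

full grid |V| = 125
after view 1 [z-axis, 6 of 25 cells solid] → remaining = 30
after view 2 [x-axis, 16 of 25 cells solid] → remaining = 19
after view 3 [y-axis, 12 of 25 cells solid] → remaining = 9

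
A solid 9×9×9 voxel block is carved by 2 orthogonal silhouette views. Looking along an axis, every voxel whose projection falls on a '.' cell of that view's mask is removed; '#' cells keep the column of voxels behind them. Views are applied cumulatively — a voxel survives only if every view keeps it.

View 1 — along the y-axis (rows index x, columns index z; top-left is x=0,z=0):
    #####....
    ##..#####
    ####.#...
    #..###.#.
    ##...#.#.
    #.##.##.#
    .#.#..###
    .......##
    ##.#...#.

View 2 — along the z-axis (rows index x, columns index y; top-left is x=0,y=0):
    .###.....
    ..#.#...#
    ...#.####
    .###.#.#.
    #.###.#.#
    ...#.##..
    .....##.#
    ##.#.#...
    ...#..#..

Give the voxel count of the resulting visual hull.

voxel count = 159

initial block: 9^3 = 729
step 1: project along y, AND mask (43/81) → |grid| = 387
step 2: project along z, AND mask (34/81) → |grid| = 159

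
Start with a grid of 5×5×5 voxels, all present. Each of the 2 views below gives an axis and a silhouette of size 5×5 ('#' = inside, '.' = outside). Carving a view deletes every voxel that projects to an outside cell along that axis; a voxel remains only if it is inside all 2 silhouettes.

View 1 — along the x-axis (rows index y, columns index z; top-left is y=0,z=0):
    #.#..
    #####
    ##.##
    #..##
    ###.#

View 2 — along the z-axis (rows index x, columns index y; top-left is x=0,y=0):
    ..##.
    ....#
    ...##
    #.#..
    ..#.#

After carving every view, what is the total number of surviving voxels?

start: 5×5×5 = 125 voxels
carve view 1 (along x, YZ-mask fill 18/25): 90 voxels remain
carve view 2 (along z, XY-mask fill 9/25): 32 voxels remain

voxel count = 32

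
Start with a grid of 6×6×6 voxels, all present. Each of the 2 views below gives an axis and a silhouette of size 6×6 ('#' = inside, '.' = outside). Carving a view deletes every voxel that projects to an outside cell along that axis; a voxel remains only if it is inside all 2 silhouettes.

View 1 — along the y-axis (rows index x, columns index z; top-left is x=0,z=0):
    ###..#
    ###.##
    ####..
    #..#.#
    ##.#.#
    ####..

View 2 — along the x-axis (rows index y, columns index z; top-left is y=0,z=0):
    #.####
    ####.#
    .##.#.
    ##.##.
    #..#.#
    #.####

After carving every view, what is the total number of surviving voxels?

initial block: 6^3 = 216
[1] y-view keeps 24 columns → grid now 144
[2] x-view keeps 25 columns → grid now 101

voxel count = 101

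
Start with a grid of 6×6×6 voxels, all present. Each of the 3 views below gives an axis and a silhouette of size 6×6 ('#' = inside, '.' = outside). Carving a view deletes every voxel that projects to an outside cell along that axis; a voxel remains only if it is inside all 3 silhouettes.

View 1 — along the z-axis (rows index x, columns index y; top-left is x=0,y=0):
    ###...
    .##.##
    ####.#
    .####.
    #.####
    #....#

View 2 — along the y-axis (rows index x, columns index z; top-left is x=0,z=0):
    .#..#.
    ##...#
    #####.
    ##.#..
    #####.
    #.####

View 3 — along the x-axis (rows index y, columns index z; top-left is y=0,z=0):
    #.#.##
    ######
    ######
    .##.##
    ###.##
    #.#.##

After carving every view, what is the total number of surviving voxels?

full grid |V| = 216
step 1: project along z, AND mask (23/36) → |grid| = 138
step 2: project along y, AND mask (23/36) → |grid| = 90
step 3: project along x, AND mask (29/36) → |grid| = 70

|visual hull| = 70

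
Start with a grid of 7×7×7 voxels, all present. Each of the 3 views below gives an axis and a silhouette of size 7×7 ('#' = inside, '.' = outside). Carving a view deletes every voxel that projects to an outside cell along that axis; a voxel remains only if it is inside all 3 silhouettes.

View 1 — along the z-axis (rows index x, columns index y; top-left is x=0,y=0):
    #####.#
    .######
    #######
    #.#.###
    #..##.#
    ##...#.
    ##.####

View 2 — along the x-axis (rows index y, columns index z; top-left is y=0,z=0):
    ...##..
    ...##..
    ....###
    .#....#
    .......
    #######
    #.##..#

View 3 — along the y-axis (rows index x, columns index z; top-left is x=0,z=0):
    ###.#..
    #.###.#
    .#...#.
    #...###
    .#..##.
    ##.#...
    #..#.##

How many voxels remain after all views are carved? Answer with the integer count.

before carving: 343 voxels (7×7×7)
after view 1 [z-axis, 37 of 49 cells solid] → remaining = 259
after view 2 [x-axis, 20 of 49 cells solid] → remaining = 103
after view 3 [y-axis, 25 of 49 cells solid] → remaining = 51

|visual hull| = 51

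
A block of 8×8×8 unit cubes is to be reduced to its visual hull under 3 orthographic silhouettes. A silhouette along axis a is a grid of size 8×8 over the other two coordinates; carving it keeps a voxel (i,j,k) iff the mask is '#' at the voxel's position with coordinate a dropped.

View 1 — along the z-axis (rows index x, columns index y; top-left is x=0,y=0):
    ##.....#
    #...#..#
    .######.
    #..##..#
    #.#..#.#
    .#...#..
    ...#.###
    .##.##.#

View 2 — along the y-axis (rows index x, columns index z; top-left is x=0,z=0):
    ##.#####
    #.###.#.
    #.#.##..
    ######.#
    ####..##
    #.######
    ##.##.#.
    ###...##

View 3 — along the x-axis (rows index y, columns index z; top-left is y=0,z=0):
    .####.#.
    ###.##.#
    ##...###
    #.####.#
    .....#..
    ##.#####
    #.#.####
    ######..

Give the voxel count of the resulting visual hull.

115 voxels

start: 8×8×8 = 512 voxels
[1] z-view keeps 31 columns → grid now 248
[2] y-view keeps 46 columns → grid now 171
[3] x-view keeps 42 columns → grid now 115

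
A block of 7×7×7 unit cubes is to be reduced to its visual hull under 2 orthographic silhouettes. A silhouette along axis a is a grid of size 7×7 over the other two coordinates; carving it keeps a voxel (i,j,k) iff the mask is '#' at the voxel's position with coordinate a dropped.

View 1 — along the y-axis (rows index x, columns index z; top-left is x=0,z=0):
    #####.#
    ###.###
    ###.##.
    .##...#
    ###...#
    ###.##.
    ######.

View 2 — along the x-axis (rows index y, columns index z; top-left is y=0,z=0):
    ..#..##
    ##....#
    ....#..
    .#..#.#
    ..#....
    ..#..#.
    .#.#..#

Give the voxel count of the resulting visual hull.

voxel count = 84

before carving: 343 voxels (7×7×7)
carve view 1 (along y, XZ-mask fill 35/49): 245 voxels remain
carve view 2 (along x, YZ-mask fill 16/49): 84 voxels remain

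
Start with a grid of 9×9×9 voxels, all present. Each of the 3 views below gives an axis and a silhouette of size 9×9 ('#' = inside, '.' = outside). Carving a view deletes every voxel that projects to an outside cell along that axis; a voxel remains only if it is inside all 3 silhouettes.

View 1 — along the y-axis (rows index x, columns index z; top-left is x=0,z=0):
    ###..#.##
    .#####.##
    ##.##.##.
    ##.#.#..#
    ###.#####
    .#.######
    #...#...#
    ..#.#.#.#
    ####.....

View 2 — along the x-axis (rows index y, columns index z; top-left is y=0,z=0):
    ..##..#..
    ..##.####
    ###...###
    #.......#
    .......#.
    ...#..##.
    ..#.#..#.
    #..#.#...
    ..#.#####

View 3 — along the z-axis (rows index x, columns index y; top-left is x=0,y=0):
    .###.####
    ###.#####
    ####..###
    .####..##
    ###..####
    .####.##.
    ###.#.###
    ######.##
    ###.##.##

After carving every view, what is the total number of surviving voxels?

|visual hull| = 147

before carving: 729 voxels (9×9×9)
after view 1 [y-axis, 50 of 81 cells solid] → remaining = 450
after view 2 [x-axis, 33 of 81 cells solid] → remaining = 175
after view 3 [z-axis, 63 of 81 cells solid] → remaining = 147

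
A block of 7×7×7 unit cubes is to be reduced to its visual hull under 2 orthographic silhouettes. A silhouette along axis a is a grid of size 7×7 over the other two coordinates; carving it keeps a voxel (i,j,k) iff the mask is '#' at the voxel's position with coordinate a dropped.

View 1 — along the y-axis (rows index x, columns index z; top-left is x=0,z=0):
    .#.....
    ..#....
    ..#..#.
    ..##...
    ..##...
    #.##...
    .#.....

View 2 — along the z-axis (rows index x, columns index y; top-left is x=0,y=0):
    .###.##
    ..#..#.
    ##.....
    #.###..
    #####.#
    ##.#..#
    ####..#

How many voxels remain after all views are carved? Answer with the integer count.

voxel count = 48

before carving: 343 voxels (7×7×7)
after view 1 [y-axis, 12 of 49 cells solid] → remaining = 84
after view 2 [z-axis, 28 of 49 cells solid] → remaining = 48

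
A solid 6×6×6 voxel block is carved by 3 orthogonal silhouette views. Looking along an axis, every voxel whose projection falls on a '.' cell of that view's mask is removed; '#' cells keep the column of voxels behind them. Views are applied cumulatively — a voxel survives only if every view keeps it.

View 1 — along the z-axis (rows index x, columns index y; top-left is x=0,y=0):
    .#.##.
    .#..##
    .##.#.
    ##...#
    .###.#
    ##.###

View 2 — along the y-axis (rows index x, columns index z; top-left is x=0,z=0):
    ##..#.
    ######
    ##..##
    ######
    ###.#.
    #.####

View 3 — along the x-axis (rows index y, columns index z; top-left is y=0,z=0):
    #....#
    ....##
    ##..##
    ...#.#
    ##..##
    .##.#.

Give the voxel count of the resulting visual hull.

voxel count = 48

initial block: 6^3 = 216
after view 1 [z-axis, 21 of 36 cells solid] → remaining = 126
after view 2 [y-axis, 28 of 36 cells solid] → remaining = 98
after view 3 [x-axis, 17 of 36 cells solid] → remaining = 48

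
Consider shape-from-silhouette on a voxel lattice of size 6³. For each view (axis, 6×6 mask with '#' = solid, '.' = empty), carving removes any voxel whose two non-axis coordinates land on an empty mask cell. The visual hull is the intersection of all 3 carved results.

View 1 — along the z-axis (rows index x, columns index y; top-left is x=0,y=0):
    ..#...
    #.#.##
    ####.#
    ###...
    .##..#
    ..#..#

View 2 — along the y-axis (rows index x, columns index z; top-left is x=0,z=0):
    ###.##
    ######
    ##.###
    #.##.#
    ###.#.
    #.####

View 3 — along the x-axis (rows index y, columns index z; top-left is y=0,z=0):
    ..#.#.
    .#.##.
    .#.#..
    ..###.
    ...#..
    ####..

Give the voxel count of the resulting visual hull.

voxel count = 34

full grid |V| = 216
V1 z: intersect with XY mask (18 set) -- 108 left
V2 y: intersect with XZ mask (29 set) -- 88 left
V3 x: intersect with YZ mask (15 set) -- 34 left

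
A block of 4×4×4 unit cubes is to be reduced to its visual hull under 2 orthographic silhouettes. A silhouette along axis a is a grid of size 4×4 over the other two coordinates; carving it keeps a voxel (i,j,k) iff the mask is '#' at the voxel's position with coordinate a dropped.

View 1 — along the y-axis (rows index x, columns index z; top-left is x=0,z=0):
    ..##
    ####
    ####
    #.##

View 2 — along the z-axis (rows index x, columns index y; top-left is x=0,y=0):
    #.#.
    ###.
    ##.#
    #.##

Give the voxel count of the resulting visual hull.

remaining voxels: 37

full grid |V| = 64
carve view 1 (along y, XZ-mask fill 13/16): 52 voxels remain
carve view 2 (along z, XY-mask fill 11/16): 37 voxels remain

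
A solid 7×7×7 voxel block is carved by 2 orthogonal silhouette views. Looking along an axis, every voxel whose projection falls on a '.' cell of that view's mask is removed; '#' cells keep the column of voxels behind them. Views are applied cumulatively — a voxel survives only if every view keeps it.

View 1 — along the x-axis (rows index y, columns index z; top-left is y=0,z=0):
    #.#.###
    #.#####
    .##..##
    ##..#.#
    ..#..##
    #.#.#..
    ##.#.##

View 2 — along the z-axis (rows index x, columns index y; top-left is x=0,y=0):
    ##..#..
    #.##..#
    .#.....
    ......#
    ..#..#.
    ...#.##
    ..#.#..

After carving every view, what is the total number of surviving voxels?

start: 7×7×7 = 343 voxels
V1 x: intersect with YZ mask (30 set) -- 210 left
V2 z: intersect with XY mask (16 set) -- 69 left

remaining voxels: 69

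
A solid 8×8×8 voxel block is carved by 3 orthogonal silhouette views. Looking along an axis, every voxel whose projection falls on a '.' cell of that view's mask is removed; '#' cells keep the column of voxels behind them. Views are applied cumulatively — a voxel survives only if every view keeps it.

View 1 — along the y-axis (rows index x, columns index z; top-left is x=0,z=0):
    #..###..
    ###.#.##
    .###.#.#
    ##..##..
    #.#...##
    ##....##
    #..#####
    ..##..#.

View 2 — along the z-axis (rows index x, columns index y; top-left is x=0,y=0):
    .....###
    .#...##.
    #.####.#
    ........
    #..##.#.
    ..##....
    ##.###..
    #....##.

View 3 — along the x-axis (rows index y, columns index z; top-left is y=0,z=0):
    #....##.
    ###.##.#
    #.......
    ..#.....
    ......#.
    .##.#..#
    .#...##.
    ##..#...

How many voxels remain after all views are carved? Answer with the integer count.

voxel count = 40

before carving: 512 voxels (8×8×8)
after view 1 [y-axis, 36 of 64 cells solid] → remaining = 288
after view 2 [z-axis, 26 of 64 cells solid] → remaining = 123
after view 3 [x-axis, 22 of 64 cells solid] → remaining = 40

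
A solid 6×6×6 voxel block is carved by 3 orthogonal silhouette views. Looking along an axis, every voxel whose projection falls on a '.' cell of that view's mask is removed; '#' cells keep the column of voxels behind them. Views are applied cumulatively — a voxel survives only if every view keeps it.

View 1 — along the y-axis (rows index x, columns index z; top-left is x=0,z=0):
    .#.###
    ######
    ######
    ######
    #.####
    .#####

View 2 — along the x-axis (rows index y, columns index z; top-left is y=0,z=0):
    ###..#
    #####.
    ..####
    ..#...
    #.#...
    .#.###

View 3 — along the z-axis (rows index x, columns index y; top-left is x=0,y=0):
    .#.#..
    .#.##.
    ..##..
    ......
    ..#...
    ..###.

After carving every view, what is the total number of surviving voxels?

|visual hull| = 26

start: 6×6×6 = 216 voxels
  1. axis=1 (XZ plane), |mask|=32  ⇒  voxels=192
  2. axis=0 (YZ plane), |mask|=20  ⇒  voxels=106
  3. axis=2 (XY plane), |mask|=11  ⇒  voxels=26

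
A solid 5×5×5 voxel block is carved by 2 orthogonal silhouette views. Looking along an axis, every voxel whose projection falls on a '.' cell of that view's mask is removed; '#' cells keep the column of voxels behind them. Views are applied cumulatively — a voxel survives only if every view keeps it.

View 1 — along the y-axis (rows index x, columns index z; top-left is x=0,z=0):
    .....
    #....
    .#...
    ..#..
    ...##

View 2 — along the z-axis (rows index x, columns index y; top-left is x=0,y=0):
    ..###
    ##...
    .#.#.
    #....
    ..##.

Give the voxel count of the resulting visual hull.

9 voxels

start: 5×5×5 = 125 voxels
step 1: project along y, AND mask (5/25) → |grid| = 25
step 2: project along z, AND mask (10/25) → |grid| = 9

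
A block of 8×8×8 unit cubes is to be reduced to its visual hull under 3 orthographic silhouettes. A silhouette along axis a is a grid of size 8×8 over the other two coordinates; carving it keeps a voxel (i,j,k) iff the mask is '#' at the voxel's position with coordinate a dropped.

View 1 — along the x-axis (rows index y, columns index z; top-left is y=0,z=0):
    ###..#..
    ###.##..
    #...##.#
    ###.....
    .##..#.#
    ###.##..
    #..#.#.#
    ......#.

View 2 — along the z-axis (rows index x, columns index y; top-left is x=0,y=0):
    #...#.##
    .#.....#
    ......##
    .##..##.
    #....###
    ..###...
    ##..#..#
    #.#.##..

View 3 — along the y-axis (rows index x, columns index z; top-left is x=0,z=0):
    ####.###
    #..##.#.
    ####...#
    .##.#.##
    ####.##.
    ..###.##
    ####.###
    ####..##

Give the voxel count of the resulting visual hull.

69 voxels

before carving: 512 voxels (8×8×8)
[1] x-view keeps 30 columns → grid now 240
[2] z-view keeps 27 columns → grid now 98
[3] y-view keeps 45 columns → grid now 69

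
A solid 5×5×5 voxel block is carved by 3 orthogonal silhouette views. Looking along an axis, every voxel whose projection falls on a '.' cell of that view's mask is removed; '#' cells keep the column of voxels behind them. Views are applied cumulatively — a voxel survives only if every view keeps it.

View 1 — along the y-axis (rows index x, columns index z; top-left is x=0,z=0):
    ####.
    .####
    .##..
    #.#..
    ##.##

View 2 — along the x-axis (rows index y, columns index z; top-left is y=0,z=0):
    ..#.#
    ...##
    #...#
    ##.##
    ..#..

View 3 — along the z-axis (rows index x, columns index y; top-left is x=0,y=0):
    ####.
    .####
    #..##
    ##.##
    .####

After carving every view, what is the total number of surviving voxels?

before carving: 125 voxels (5×5×5)
  1. axis=1 (XZ plane), |mask|=16  ⇒  voxels=80
  2. axis=0 (YZ plane), |mask|=11  ⇒  voxels=32
  3. axis=2 (XY plane), |mask|=19  ⇒  voxels=27

27 voxels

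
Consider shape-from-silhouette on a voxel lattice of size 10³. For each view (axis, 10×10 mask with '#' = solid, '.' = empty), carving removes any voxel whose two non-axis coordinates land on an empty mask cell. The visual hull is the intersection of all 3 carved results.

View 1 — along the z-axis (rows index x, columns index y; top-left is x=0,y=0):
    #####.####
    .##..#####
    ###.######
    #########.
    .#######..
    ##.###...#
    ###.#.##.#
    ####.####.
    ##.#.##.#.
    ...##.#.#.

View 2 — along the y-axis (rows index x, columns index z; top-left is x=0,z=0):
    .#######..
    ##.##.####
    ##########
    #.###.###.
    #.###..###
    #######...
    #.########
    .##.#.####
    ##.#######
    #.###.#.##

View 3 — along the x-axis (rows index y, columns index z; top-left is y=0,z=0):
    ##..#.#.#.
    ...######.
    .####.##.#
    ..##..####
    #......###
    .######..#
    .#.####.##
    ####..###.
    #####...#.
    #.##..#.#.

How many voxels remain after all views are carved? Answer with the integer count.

remaining voxels: 348

full grid |V| = 1000
[1] z-view keeps 72 columns → grid now 720
[2] y-view keeps 78 columns → grid now 564
[3] x-view keeps 60 columns → grid now 348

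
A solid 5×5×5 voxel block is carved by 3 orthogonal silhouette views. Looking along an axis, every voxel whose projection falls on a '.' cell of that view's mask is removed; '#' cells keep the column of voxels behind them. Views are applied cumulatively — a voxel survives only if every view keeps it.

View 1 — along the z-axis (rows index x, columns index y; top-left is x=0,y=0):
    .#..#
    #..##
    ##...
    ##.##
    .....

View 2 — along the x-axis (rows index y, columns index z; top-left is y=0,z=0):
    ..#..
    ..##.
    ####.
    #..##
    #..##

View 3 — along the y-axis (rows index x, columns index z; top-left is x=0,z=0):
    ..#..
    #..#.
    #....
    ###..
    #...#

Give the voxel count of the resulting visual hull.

initial block: 5^3 = 125
carve view 1 (along z, XY-mask fill 11/25): 55 voxels remain
carve view 2 (along x, YZ-mask fill 13/25): 24 voxels remain
carve view 3 (along y, XZ-mask fill 9/25): 9 voxels remain

voxel count = 9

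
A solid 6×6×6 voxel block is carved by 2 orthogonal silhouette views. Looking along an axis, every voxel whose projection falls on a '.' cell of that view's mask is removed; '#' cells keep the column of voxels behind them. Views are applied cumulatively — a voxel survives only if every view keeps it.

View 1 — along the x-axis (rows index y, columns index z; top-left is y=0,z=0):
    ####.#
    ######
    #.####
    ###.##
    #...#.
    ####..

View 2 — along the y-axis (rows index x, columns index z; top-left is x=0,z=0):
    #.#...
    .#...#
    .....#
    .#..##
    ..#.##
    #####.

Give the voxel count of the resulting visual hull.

before carving: 216 voxels (6×6×6)
V1 x: intersect with YZ mask (27 set) -- 162 left
V2 y: intersect with XZ mask (16 set) -- 71 left

voxel count = 71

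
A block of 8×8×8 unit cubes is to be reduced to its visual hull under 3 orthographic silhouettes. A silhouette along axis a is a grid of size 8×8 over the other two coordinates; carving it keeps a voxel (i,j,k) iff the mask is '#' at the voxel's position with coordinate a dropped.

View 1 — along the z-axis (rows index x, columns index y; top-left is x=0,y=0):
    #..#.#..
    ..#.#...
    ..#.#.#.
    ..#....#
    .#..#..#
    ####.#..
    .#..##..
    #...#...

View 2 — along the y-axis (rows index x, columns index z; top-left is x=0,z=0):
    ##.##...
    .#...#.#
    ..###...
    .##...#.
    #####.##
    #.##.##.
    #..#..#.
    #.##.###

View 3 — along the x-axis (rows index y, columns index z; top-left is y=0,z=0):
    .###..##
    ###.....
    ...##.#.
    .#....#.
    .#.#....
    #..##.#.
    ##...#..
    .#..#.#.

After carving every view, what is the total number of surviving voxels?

|visual hull| = 42

before carving: 512 voxels (8×8×8)
[1] z-view keeps 23 columns → grid now 184
[2] y-view keeps 34 columns → grid now 100
[3] x-view keeps 25 columns → grid now 42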